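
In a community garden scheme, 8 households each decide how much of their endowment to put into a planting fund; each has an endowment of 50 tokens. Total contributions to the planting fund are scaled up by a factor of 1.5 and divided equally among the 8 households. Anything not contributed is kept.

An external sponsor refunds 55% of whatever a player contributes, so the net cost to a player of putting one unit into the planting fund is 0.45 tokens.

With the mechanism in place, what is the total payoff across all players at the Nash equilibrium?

400.00 tokens

With the mechanism, a contributed unit returns (1.5/8) / 0.45 = 0.4167 per unit of net cost — still below 1 — so contributing 0 remains dominant for every player.
At the Nash equilibrium no one contributes; group total payoff = 8 × 50 = 400.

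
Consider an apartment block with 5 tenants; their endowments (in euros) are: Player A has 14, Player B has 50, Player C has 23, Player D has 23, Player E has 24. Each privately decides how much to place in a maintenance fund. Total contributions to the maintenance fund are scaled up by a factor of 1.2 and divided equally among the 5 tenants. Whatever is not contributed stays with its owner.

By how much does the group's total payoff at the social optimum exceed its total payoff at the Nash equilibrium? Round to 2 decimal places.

The private return per contributed unit is 1.2/5 = 0.2400 < 1 for every player regardless of endowment, so the Nash equilibrium is zero contribution and the group total is Σ E_j = 14 + 50 + 23 + 23 + 24 = 134.
Each contributed unit returns 1.200 to the group, so the social optimum is full contribution by everyone: group total = 1.200 × 134 = 160.80.
Efficiency loss = (1.200 − 1) × 134 = 26.80.

26.80 euros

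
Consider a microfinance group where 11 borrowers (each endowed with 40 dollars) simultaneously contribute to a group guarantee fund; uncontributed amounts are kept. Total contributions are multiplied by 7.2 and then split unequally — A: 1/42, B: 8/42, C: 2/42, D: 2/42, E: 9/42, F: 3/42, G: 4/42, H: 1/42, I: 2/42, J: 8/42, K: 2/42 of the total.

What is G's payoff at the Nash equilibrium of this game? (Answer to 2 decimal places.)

Each unit j contributes comes back to j as 7.2 × (j's share), so j prefers to contribute only if that share exceeds 1/7.2 = 0.1389; otherwise keeping the unit dominates.
The shares above 0.1389 belong to B, E and J, contributing 40 each; the remaining 8 contribute 0. Total contributed: 120.
G keeps 40 and receives 7.2 × 120 × 4/42 = 82.29 from the group guarantee fund, for a payoff of 122.29.

122.29 dollars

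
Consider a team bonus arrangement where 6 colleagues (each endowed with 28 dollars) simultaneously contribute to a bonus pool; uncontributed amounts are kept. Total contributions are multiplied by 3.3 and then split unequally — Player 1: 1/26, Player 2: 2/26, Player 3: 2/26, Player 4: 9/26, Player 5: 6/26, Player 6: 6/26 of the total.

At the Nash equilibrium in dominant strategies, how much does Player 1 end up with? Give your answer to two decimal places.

31.55 dollars

Each unit j contributes comes back to j as 3.3 × (j's share), so j prefers to contribute only if that share exceeds 1/3.3 = 0.3030; otherwise keeping the unit dominates.
Only Player 4 (9/26) clears that bar, contributing 28; the remaining 5 contribute 0. Total contributed: 28.
Player 1 keeps 28 and receives 3.3 × 28 × 1/26 = 3.55 from the bonus pool, for a payoff of 31.55.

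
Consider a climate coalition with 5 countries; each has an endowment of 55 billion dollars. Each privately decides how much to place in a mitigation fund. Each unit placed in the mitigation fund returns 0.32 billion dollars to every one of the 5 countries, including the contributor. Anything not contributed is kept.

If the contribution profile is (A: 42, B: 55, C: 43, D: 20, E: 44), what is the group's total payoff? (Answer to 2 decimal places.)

Total contributed: 42 + 55 + 43 + 20 + 44 = 204; total kept: 5 × 55 − 204 = 71.
The mitigation fund pays out 0.32 × 5 × 204 = 326.40 in aggregate.
Group total = 71 + 326.40 = 397.40.

397.40 billion dollars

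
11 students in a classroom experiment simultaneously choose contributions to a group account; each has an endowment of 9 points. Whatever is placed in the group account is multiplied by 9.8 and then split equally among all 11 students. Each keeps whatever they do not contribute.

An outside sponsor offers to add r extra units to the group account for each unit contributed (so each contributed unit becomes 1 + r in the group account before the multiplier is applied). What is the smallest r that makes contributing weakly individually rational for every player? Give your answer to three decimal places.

0.122

With matching at rate r, one contributed unit becomes (1 + r) in the group account and returns 9.8 × (1 + r) / 11 to the contributor.
Setting this equal to 1: 1 + r = 11/9.8 = 1.1224.
So the minimum matching rate is r = 1.1224 − 1 = 0.122.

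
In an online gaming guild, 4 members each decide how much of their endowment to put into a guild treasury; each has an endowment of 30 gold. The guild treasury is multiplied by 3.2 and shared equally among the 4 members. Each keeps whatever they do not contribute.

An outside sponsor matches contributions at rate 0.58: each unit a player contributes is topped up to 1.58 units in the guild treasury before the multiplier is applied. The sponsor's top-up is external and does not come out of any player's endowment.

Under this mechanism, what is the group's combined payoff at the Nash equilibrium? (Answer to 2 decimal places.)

Under the mechanism each unit contributed yields 3.2 × 1.58 / 4 = 1.2640 back to its contributor per unit of net cost, which exceeds 1, making full contribution the dominant choice for everyone.
So the Nash equilibrium is full contribution by all 4; the group earns 3.2 × 1.58 × 120 = 606.72.

606.72 gold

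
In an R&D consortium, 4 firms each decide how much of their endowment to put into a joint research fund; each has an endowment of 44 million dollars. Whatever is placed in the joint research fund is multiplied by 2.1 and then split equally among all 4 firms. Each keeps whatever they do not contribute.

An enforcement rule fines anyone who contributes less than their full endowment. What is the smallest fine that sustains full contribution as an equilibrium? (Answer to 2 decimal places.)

20.90 million dollars

Given the others contribute fully, the best deviation is to contribute 0 (any partial contribution still incurs the fine and gives up units whose private return 0.5250 is below 1).
Deviating from 44 to 0 saves 44 million dollars but forfeits the deviator's share of the drop in the joint research fund: 2.1/4 × 44 = 23.10.
So the deviation gain is 44 − 23.10 = 20.90, and the fine must be at least 20.90 million dollars to wipe it out.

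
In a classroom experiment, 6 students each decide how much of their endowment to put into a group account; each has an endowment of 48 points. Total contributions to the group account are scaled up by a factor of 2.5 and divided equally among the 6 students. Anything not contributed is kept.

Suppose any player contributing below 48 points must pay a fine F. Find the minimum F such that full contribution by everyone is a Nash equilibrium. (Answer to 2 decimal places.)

Given the others contribute fully, the best deviation is to contribute 0 (any partial contribution still incurs the fine and gives up units whose private return 0.4167 is below 1).
Deviating from 48 to 0 saves 48 points but forfeits the deviator's share of the drop in the group account: 2.5/6 × 48 = 20.00.
So the deviation gain is 48 − 20.00 = 28.00, and the fine must be at least 28.00 points to wipe it out.

28.00 points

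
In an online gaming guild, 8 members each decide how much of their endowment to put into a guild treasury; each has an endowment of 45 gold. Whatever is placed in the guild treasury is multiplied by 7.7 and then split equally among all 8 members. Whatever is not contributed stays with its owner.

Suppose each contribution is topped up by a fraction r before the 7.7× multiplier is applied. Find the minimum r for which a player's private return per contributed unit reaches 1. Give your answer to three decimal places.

With matching at rate r, one contributed unit becomes (1 + r) in the guild treasury and returns 7.7 × (1 + r) / 8 to the contributor.
Setting this equal to 1: 1 + r = 8/7.7 = 1.0390.
So the minimum matching rate is r = 1.0390 − 1 = 0.039.

0.039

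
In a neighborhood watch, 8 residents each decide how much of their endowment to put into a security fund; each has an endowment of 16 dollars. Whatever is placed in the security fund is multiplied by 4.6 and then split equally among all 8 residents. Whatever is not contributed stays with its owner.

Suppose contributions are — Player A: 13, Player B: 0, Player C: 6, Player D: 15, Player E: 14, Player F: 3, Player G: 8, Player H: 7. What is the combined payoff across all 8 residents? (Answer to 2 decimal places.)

365.60 dollars

Total contributed: 13 + 0 + 6 + 15 + 14 + 3 + 8 + 7 = 66; total kept: 8 × 16 − 66 = 62.
The security fund pays out 4.6 × 66 = 303.60 in aggregate.
Group total = 62 + 303.60 = 365.60.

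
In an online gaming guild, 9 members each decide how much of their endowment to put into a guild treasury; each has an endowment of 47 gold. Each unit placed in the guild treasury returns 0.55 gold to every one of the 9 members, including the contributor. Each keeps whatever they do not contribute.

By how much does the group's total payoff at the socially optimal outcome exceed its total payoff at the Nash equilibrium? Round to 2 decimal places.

The private return per contributed unit is 0.55 < 1, so contributing 0 is dominant for every player. At the Nash equilibrium everyone keeps their 47, and the group total is 9 × 47 = 423.
Each contributed unit returns 4.950 to the group as a whole (0.55 to each of 9 players), which exceeds 1, so the social optimum is full contribution: group total = 4.950 × 423 = 2093.85.
Efficiency loss = 2093.85 − 423 = 1670.85.

1670.85 gold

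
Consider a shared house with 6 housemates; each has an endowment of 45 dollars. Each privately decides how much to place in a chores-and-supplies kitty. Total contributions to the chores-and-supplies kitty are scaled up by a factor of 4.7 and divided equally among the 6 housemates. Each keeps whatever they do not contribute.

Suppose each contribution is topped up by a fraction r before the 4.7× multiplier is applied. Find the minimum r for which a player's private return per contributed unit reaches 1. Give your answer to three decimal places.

0.277

With matching at rate r, one contributed unit becomes (1 + r) in the chores-and-supplies kitty and returns 4.7 × (1 + r) / 6 to the contributor.
Setting this equal to 1: 1 + r = 6/4.7 = 1.2766.
So the minimum matching rate is r = 1.2766 − 1 = 0.277.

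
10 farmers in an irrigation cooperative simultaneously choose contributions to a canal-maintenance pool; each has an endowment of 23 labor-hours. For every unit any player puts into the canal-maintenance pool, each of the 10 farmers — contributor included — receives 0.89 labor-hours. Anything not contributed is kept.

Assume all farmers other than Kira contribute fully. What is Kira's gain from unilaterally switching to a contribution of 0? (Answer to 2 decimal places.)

Switching from a contribution of 23 to 0 lets Kira keep an extra 23 labor-hours, but lowers the canal-maintenance pool by 23, which costs Kira their own share of that drop: 0.89 × 23 = 20.47.
Net gain = 23 − 20.47 = 2.53. The private return per contributed unit (0.89) is below 1, so free-riding is indeed the best response regardless of what the others do.

2.53 labor-hours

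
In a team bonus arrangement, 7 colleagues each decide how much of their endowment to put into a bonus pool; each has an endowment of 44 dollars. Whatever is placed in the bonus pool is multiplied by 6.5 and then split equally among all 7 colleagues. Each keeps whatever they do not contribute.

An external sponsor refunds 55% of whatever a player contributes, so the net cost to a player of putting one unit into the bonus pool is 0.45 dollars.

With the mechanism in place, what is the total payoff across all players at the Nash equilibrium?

The effective private return per unit is now (6.5/7) / 0.45 = 2.0635 > 1, so every player's dominant strategy flips to full contribution.
So the Nash equilibrium is full contribution by all 7; the group earns 7 × (44 × 0.55 + 6.5 × 44) = 2171.40.

2171.40 dollars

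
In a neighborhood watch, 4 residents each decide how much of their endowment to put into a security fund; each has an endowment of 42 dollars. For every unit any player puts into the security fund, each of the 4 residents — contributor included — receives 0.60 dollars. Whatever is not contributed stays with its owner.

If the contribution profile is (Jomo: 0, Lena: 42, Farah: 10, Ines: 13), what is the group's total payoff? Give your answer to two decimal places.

Total contributed: 0 + 42 + 10 + 13 = 65; total kept: 4 × 42 − 65 = 103.
The security fund pays out 0.60 × 4 × 65 = 156.00 in aggregate.
Group total = 103 + 156.00 = 259.00.

259.00 dollars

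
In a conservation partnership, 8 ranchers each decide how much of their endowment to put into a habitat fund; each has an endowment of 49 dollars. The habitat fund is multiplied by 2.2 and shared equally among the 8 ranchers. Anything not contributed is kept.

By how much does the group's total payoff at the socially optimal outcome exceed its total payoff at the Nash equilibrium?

470.40 dollars

Each contributed unit returns 2.2/8 = 0.2750 to its contributor — below 1 — so contributing 0 is dominant for every player. At the Nash equilibrium everyone keeps their 49, and the group total is 8 × 49 = 392.
Each contributed unit returns 2.200 to the group as a whole (0.2750 to each of 8 players), which exceeds 1, so the social optimum is full contribution: group total = 2.200 × 392 = 862.40.
Efficiency loss = 862.40 − 392 = 470.40.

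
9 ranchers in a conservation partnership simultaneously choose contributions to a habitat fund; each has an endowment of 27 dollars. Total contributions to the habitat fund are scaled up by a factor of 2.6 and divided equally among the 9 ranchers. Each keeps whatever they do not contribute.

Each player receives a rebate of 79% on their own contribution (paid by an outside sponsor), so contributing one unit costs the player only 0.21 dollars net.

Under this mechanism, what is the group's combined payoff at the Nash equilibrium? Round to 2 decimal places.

823.77 dollars

The effective private return per unit is now (2.6/9) / 0.21 = 1.3757 > 1, so every player's dominant strategy flips to full contribution.
So the Nash equilibrium is full contribution by all 9; the group earns 9 × (27 × 0.79 + 2.6 × 27) = 823.77.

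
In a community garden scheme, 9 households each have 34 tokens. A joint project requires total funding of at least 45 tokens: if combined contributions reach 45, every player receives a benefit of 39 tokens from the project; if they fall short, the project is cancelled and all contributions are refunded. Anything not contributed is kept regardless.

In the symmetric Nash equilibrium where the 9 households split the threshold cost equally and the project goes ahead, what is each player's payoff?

Equal share of the threshold: 45/9 = 5.
At this profile no one gains by cutting their contribution: any cut drops the total below 45, the project is cancelled, contributions are refunded, and the deviator ends with 34, which is less than 34 − 5 + 39 = 68. Contributing more than 5 just wastes the excess. So contributing exactly 5 is a best response.
Each player's payoff: 34 − 5 + 39 = 68.

68 tokens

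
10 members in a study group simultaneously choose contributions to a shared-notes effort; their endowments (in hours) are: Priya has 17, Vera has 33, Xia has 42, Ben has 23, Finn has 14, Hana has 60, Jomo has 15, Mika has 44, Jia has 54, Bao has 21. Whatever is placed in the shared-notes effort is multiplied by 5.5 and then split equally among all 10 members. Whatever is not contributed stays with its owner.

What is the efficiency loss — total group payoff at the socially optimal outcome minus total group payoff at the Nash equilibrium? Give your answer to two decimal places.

The private return per contributed unit is 5.5/10 = 0.5500 < 1 for every player regardless of endowment, so the Nash equilibrium is zero contribution and the group total is Σ E_j = 17 + 33 + 42 + 23 + 14 + 60 + 15 + 44 + 54 + 21 = 323.
Each contributed unit returns 5.500 to the group, so the social optimum is full contribution by everyone: group total = 5.500 × 323 = 1776.50.
Efficiency loss = (5.500 − 1) × 323 = 1453.50.

1453.50 hours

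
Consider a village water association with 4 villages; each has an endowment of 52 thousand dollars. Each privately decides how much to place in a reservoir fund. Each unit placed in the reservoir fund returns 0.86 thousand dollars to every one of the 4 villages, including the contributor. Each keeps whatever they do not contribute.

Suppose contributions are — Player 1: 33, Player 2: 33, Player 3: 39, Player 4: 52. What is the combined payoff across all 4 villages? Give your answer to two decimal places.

591.08 thousand dollars

Total contributed: 33 + 33 + 39 + 52 = 157; total kept: 4 × 52 − 157 = 51.
The reservoir fund pays out 0.86 × 4 × 157 = 540.08 in aggregate.
Group total = 51 + 540.08 = 591.08.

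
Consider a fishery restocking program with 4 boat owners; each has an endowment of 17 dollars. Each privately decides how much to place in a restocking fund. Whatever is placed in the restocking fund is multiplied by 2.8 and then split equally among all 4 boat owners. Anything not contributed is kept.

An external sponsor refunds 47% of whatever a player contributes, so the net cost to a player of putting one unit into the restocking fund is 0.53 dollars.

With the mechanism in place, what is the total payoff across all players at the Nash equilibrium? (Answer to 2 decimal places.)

222.36 dollars

With the mechanism, a contributed unit returns (2.8/4) / 0.53 = 1.3208 per unit of net cost to the contributor — now above 1 — so contributing fully is weakly dominant for every player.
So the Nash equilibrium is full contribution by all 4; the group earns 4 × (17 × 0.47 + 2.8 × 17) = 222.36.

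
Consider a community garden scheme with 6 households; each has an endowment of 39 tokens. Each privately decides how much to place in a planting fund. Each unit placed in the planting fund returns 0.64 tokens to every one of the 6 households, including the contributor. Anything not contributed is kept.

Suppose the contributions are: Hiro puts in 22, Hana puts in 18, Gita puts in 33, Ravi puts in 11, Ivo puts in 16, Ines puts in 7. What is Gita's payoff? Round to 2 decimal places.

74.48 tokens

Total contributed: 22 + 18 + 33 + 11 + 16 + 7 = 107.
Each receives 0.64 × 107 = 68.48 from the planting fund.
Gita keeps 39 − 33 = 6, so Gita's payoff is 6 + 68.48 = 74.48.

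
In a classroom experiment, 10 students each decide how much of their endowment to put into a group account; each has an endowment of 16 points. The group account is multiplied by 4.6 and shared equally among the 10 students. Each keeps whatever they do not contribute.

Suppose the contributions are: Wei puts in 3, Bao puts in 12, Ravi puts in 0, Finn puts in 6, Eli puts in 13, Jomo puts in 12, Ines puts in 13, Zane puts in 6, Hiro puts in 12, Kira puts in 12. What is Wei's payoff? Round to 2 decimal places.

Total contributed: 3 + 12 + 0 + 6 + 13 + 12 + 13 + 6 + 12 + 12 = 89.
Each receives 4.6 × 89 / 10 = 40.94 from the group account.
Wei keeps 16 − 3 = 13, so Wei's payoff is 13 + 40.94 = 53.94.

53.94 points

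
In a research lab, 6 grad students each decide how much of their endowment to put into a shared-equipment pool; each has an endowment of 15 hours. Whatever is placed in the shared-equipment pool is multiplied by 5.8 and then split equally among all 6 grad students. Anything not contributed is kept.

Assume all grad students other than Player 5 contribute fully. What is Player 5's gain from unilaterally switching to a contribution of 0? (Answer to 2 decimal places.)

Switching from a contribution of 15 to 0 lets Player 5 keep an extra 15 hours, but lowers the shared-equipment pool by 15, which costs Player 5 their own share of that drop: 5.8/6 × 15 = 14.50.
Net gain = 15 − 14.50 = 0.50. The private return per contributed unit (0.9667) is below 1, so free-riding is indeed the best response regardless of what the others do.

0.50 hours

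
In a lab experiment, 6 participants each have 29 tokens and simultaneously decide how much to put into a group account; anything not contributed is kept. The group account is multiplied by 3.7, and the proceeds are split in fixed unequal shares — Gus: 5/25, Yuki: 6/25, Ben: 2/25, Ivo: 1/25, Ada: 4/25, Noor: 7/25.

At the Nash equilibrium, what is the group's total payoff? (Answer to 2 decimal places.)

252.30 tokens

Each unit j contributes comes back to j as 3.7 × (j's share), so j prefers to contribute only if that share exceeds 1/3.7 = 0.2703; otherwise keeping the unit dominates.
Noor alone (share 7/25) is above the threshold, contributing 29; the remaining 5 contribute 0. Total contributed: 29.
The group account pays out 3.7 × 29 = 107.30 in total (split across the unequal shares, but the aggregate is all that matters for the group sum).
The 5 free-riders keep 29 each, adding 145. Group total = 145 + 107.30 = 252.30.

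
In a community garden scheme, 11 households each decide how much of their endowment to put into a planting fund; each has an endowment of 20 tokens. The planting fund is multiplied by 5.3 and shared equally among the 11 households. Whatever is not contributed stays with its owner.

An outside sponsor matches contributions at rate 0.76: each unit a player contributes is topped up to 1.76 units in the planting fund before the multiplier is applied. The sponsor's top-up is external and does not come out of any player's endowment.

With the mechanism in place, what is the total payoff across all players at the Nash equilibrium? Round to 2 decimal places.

220.00 tokens

With the mechanism, a contributed unit returns 5.3 × 1.76 / 11 = 0.8480 per unit of net cost — still below 1 — so contributing 0 remains dominant for every player.
Everyone keeps their endowment and the group total is 11 × 20 = 220.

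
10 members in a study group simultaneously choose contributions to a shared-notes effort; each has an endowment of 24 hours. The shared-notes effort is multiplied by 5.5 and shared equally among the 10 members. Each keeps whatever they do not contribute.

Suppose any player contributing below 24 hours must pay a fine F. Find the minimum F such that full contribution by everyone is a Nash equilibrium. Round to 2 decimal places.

10.80 hours

Given the others contribute fully, the best deviation is to contribute 0 (any partial contribution still incurs the fine and gives up units whose private return 0.5500 is below 1).
Deviating from 24 to 0 saves 24 hours but forfeits the deviator's share of the drop in the shared-notes effort: 5.5/10 × 24 = 13.20.
So the deviation gain is 24 − 13.20 = 10.80, and the fine must be at least 10.80 hours to wipe it out.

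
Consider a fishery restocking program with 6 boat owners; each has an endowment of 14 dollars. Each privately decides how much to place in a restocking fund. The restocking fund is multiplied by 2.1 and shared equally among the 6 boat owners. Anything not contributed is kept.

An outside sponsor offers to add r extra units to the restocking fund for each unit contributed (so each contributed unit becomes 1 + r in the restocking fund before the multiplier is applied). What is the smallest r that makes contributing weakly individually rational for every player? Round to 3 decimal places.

With matching at rate r, one contributed unit becomes (1 + r) in the restocking fund and returns 2.1 × (1 + r) / 6 to the contributor.
Setting this equal to 1: 1 + r = 6/2.1 = 2.8571.
So the minimum matching rate is r = 2.8571 − 1 = 1.857.

1.857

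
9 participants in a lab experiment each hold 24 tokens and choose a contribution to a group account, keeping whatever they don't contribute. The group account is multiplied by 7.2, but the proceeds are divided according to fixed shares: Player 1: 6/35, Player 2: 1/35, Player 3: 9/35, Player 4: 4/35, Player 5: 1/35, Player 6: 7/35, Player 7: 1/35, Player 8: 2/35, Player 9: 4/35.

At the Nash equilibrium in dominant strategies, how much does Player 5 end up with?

38.81 tokens

Player j's private return per contributed unit is 7.2 × (j's share). Contributing is weakly dominant for j when that share is at least 1/7.2 = 0.1389, and contributing 0 is dominant otherwise.
The shares above 0.1389 belong to Player 1, Player 3 and Player 6, contributing 24 each; the remaining 6 contribute 0. Total contributed: 72.
Player 5 keeps 24 and receives 7.2 × 72 × 1/35 = 14.81 from the group account, for a payoff of 38.81.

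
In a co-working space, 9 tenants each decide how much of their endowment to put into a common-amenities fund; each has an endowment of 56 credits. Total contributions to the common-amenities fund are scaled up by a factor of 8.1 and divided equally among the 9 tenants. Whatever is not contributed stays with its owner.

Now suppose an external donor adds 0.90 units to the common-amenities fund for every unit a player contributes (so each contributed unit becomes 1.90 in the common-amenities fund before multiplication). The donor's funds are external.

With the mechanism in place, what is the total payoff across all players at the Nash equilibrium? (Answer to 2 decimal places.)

With the mechanism, a contributed unit returns 8.1 × 1.90 / 9 = 1.7100 per unit of net cost to the contributor — now above 1 — so contributing fully is weakly dominant for every player.
At the Nash equilibrium everyone contributes 56. Group total payoff = 8.1 × 1.90 × 504 = 7756.56.

7756.56 credits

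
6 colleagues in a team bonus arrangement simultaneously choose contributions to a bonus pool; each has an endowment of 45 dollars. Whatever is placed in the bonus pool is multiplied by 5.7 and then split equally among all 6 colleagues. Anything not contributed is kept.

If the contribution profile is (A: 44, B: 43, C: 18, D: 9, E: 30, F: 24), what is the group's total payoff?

Total contributed: 44 + 43 + 18 + 9 + 30 + 24 = 168; total kept: 6 × 45 − 168 = 102.
The bonus pool pays out 5.7 × 168 = 957.60 in aggregate.
Group total = 102 + 957.60 = 1059.60.

1059.60 dollars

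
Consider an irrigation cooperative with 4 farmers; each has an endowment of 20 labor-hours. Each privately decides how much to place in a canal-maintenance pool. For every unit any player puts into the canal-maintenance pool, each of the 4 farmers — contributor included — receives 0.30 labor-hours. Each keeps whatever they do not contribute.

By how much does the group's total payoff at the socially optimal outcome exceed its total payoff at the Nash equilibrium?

The private return per contributed unit is 0.30 < 1, so contributing 0 is dominant for every player. At the Nash equilibrium everyone keeps their 20, and the group total is 4 × 20 = 80.
Each contributed unit returns 1.200 to the group as a whole (0.30 to each of 4 players), which exceeds 1, so the social optimum is full contribution: group total = 1.200 × 80 = 96.00.
Efficiency loss = 96.00 − 80 = 16.00.

16.00 labor-hours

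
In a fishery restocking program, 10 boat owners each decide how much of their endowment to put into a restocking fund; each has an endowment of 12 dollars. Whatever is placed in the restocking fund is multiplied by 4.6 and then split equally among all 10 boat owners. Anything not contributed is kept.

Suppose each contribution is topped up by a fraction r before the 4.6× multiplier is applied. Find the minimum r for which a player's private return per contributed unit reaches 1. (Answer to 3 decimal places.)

1.174

With matching at rate r, one contributed unit becomes (1 + r) in the restocking fund and returns 4.6 × (1 + r) / 10 to the contributor.
Setting this equal to 1: 1 + r = 10/4.6 = 2.1739.
So the minimum matching rate is r = 2.1739 − 1 = 1.174.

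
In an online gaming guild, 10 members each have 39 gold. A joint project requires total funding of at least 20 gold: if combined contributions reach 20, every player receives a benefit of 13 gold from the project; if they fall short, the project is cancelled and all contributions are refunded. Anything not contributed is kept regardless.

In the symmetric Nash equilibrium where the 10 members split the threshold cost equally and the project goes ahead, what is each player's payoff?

50 gold

Equal share of the threshold: 20/10 = 2.
At this profile no one gains by cutting their contribution: any cut drops the total below 20, the project is cancelled, contributions are refunded, and the deviator ends with 39, which is less than 39 − 2 + 13 = 50. Contributing more than 2 just wastes the excess. So contributing exactly 2 is a best response.
Each player's payoff: 39 − 2 + 13 = 50.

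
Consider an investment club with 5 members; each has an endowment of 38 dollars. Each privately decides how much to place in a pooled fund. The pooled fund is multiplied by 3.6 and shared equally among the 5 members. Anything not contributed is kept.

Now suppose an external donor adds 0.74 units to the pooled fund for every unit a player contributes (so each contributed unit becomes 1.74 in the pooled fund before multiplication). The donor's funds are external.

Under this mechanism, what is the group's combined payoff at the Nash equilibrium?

1190.16 dollars

With the mechanism, a contributed unit returns 3.6 × 1.74 / 5 = 1.2528 per unit of net cost to the contributor — now above 1 — so contributing fully is weakly dominant for every player.
So the Nash equilibrium is full contribution by all 5; the group earns 3.6 × 1.74 × 190 = 1190.16.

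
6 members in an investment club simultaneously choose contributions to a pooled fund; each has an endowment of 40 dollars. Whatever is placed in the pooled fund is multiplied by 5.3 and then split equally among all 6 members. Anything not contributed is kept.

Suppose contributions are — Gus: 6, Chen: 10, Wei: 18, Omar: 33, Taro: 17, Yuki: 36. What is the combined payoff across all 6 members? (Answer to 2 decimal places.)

756.00 dollars

Total contributed: 6 + 10 + 18 + 33 + 17 + 36 = 120; total kept: 6 × 40 − 120 = 120.
The pooled fund pays out 5.3 × 120 = 636.00 in aggregate.
Group total = 120 + 636.00 = 756.00.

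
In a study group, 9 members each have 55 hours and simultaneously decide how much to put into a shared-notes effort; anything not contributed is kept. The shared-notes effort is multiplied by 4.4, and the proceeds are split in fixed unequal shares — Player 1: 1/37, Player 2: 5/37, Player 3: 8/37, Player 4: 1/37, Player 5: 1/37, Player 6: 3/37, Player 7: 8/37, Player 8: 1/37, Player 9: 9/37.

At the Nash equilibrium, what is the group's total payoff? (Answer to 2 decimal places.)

682.00 hours

Player j's private return per contributed unit is 4.4 × (j's share). Contributing is weakly dominant for j when that share is at least 1/4.4 = 0.2273, and contributing 0 is dominant otherwise.
The only share above 0.2273 is Player 9's 9/37, contributing 55; the remaining 8 contribute 0. Total contributed: 55.
The shared-notes effort pays out 4.4 × 55 = 242.00 in total (split across the unequal shares, but the aggregate is all that matters for the group sum).
The 8 free-riders keep 55 each, adding 440. Group total = 440 + 242.00 = 682.00.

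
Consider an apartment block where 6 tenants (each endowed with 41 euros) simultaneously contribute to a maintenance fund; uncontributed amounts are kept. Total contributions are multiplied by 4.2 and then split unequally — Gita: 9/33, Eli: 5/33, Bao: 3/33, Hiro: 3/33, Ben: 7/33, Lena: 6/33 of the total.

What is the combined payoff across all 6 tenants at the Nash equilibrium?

377.20 euros

Player j's private return per contributed unit is 4.2 × (j's share). Contributing is weakly dominant for j when that share is at least 1/4.2 = 0.2381, and contributing 0 is dominant otherwise.
Gita alone (share 9/33) is above the threshold, contributing 41; the remaining 5 contribute 0. Total contributed: 41.
The maintenance fund pays out 4.2 × 41 = 172.20 in total (split across the unequal shares, but the aggregate is all that matters for the group sum).
The 5 free-riders keep 41 each, adding 205. Group total = 205 + 172.20 = 377.20.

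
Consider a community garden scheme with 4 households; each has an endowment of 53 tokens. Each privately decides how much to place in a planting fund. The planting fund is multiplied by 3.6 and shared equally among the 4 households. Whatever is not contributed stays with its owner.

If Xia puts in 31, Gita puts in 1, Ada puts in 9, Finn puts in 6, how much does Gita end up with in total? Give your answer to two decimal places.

Total contributed: 31 + 1 + 9 + 6 = 47.
Each receives 3.6 × 47 / 4 = 42.30 from the planting fund.
Gita keeps 53 − 1 = 52, so Gita's payoff is 52 + 42.30 = 94.30.

94.30 tokens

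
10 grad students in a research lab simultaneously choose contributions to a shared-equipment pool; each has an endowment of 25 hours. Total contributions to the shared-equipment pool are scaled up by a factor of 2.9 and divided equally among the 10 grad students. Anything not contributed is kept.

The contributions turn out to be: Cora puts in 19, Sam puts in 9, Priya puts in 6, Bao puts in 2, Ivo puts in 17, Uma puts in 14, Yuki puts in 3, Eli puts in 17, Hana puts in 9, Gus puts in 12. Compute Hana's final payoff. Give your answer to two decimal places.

47.32 hours

Total contributed: 19 + 9 + 6 + 2 + 17 + 14 + 3 + 17 + 9 + 12 = 108.
Each receives 2.9 × 108 / 10 = 31.32 from the shared-equipment pool.
Hana keeps 25 − 9 = 16, so Hana's payoff is 16 + 31.32 = 47.32.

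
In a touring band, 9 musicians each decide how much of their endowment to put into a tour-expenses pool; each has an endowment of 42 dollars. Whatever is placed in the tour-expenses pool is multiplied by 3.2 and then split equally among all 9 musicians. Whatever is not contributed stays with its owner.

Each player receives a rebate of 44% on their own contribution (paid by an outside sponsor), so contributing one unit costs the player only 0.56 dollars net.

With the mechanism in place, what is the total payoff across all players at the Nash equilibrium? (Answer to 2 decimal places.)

Even with the mechanism, each unit contributed returns only (3.2/9) / 0.56 = 0.6349 per unit of net cost, so contributing nothing is still dominant.
At the Nash equilibrium no one contributes; group total payoff = 9 × 42 = 378.

378.00 dollars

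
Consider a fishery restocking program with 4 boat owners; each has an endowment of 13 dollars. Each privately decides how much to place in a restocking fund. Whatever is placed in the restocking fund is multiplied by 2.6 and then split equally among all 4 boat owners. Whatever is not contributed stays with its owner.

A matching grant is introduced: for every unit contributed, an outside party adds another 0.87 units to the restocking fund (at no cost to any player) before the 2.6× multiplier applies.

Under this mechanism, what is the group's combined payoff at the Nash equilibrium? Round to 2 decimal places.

The effective private return per unit is now 2.6 × 1.87 / 4 = 1.2155 > 1, so every player's dominant strategy flips to full contribution.
So the Nash equilibrium is full contribution by all 4; the group earns 2.6 × 1.87 × 52 = 252.82.

252.82 dollars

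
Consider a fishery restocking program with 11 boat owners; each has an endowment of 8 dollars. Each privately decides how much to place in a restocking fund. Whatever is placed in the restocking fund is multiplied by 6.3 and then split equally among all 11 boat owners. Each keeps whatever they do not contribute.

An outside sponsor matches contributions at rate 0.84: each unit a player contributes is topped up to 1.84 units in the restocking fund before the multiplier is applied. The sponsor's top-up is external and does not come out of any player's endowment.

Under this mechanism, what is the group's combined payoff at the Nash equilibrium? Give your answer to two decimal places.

With the mechanism, a contributed unit returns 6.3 × 1.84 / 11 = 1.0538 per unit of net cost to the contributor — now above 1 — so contributing fully is weakly dominant for every player.
At the Nash equilibrium everyone contributes 8. Group total payoff = 6.3 × 1.84 × 88 = 1020.10.

1020.10 dollars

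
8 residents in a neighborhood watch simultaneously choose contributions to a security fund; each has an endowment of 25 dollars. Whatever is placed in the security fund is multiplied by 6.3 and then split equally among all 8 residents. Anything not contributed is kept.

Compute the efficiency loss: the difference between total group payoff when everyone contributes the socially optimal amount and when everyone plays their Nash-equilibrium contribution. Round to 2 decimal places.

1060.00 dollars

Each contributed unit returns 6.3/8 = 0.7875 to its contributor — below 1 — so contributing 0 is dominant for every player. At the Nash equilibrium everyone keeps their 25, and the group total is 8 × 25 = 200.
Each contributed unit returns 6.300 to the group as a whole (0.7875 to each of 8 players), which exceeds 1, so the social optimum is full contribution: group total = 6.300 × 200 = 1260.00.
Efficiency loss = 1260.00 − 200 = 1060.00.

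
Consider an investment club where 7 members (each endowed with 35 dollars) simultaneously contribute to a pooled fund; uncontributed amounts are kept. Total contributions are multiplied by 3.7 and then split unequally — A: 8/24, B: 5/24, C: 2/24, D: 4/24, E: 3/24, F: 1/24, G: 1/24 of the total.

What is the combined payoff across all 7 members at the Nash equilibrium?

339.50 dollars

Player j's private return per contributed unit is 3.7 × (j's share). Contributing is weakly dominant for j when that share is at least 1/3.7 = 0.2703, and contributing 0 is dominant otherwise.
Only A (8/24) clears that bar, contributing 35; the remaining 6 contribute 0. Total contributed: 35.
The pooled fund pays out 3.7 × 35 = 129.50 in total (split across the unequal shares, but the aggregate is all that matters for the group sum).
The 6 free-riders keep 35 each, adding 210. Group total = 210 + 129.50 = 339.50.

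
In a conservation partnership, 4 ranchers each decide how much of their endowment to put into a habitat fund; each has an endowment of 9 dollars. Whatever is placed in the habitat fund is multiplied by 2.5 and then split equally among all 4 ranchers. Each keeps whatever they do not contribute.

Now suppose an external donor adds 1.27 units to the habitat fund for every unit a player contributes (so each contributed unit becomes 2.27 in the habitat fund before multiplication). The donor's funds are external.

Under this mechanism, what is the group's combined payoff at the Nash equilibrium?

Under the mechanism each unit contributed yields 2.5 × 2.27 / 4 = 1.4188 back to its contributor per unit of net cost, which exceeds 1, making full contribution the dominant choice for everyone.
At the Nash equilibrium everyone contributes 9. Group total payoff = 2.5 × 2.27 × 36 = 204.30.

204.30 dollars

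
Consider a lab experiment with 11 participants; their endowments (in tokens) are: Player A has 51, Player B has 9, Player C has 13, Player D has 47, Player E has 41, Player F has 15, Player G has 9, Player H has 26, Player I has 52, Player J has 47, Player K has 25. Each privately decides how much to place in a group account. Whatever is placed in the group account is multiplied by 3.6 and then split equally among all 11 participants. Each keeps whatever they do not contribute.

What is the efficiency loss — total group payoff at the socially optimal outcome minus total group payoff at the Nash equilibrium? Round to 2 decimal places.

871.00 tokens

The private return per contributed unit is 3.6/11 = 0.3273 < 1 for every player regardless of endowment, so the Nash equilibrium is zero contribution and the group total is Σ E_j = 51 + 9 + 13 + 47 + 41 + 15 + 9 + 26 + 52 + 47 + 25 = 335.
Each contributed unit returns 3.600 to the group, so the social optimum is full contribution by everyone: group total = 3.600 × 335 = 1206.00.
Efficiency loss = (3.600 − 1) × 335 = 871.00.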